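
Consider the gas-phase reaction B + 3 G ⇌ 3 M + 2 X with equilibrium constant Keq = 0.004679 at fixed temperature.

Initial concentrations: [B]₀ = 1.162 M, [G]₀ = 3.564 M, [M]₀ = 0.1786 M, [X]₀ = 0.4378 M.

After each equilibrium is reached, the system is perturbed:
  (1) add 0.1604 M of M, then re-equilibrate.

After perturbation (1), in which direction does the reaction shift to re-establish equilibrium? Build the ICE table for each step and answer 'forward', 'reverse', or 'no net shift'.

Direction: reverse

Q₀ = 2.0758e-05 vs Keq = 0.004679 ⇒ Q<K, forward
Step 1:
                  B         G         M         X
  Initial     1.162     3.564    0.1786    0.4378
  Change    -0.1524   -0.4571    0.4571    0.3048
  Equil        1.01     3.107    0.6357    0.7426
  solve Keq expr → x = 0.1524; check Q = 0.004679
Then add 0.1604 M of M.
Step 2:
                  B         G         M         X
  Initial      1.01     3.107    0.7961    0.7426
  Change    0.03141   0.09423  -0.09423  -0.06282
  Equil       1.041     3.201    0.7019    0.6797
  solve Keq expr → x = -0.03141; check Q = 0.004679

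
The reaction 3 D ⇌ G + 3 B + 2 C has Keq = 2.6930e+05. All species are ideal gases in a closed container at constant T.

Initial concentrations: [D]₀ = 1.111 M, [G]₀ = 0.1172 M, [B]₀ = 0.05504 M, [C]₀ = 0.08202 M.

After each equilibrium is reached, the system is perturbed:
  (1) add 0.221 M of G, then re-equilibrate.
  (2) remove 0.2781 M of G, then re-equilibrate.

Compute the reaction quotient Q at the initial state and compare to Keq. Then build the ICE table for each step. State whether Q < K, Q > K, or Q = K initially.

Q₀ = 9.5865e-08 vs Keq = 2.6930e+05 ⇒ Q<K, forward
Step 1:
                   D          G          B          C
  Initial      1.111     0.1172    0.05504    0.08202
  Change      -1.099     0.3663      1.099     0.7325
  Equil      0.01223     0.4835      1.154     0.8145
  solve Keq expr → x = 0.3663; check Q = 2.6930e+05
Then add 0.221 M of G.
Step 2:
                   D          G          B          C
  Initial    0.01223     0.7045      1.154     0.8145
  Change      0.0016 -5.3348e-04    -0.0016  -0.001067
  Equil      0.01383     0.7039      1.152     0.8135
  solve Keq expr → x = -5.3348e-04; check Q = 2.6930e+05
Then remove 0.2781 M of G.
Step 3:
                   D          G          B          C
  Initial    0.01383     0.4258      1.152     0.8135
  Change   -0.002093 6.9753e-04   0.002093   0.001395
  Equil      0.01174     0.4265      1.154     0.8149
  solve Keq expr → x = 6.9753e-04; check Q = 2.6930e+05

Q₀ = 9.5865e-08; Q < K (proceeds forward)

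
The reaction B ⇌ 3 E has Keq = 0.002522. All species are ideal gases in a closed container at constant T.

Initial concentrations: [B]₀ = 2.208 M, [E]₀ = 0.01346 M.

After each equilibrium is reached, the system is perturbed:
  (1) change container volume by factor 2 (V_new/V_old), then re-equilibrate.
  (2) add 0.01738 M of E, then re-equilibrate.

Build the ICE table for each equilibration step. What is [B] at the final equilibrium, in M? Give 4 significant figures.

Q₀ = 1.1044e-06 vs Keq = 0.002522 ⇒ Q<K, forward
Step 1:
                  B         E
  init        2.208   0.01346
  Δ        -0.05411    0.1623
  eq          2.154    0.1758
  solve Keq expr → x = 0.05411; check Q = 0.002522
Then change container volume by factor 2 (V_new/V_old).
Step 2:
                  B         E
  init        1.077   0.08789
  Δ        -0.01696   0.05089
  eq           1.06    0.1388
  solve Keq expr → x = 0.01696; check Q = 0.002522
Then add 0.01738 M of E.
Step 3:
                  B         E
  init         1.06    0.1562
  Δ         0.00571  -0.01713
  eq          1.066     0.139
  solve Keq expr → x = -0.00571; check Q = 0.002522

[B]_eq = 1.066 M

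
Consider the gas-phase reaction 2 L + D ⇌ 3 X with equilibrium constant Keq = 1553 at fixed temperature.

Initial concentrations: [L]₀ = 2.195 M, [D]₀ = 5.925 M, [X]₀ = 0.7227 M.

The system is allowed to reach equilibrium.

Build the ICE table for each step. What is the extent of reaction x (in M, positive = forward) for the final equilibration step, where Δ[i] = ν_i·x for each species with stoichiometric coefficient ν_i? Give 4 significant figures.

Q₀ = 0.01322 vs Keq = 1553 ⇒ Q<K, forward
Step 1:
                   L          D          X
  init         2.195      5.925     0.7227
  Δ           -2.107     -1.054      3.161
  eq         0.08798      4.871      3.883
  solve Keq expr → x = 1.054; check Q = 1553

x = 1.054 M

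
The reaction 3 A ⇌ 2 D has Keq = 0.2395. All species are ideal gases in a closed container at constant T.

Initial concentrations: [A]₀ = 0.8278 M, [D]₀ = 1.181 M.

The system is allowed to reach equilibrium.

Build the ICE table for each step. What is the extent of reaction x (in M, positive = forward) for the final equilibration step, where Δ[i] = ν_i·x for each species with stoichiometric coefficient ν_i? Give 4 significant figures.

x = -0.1883 M

Q₀ = 2.459 vs Keq = 0.2395 ⇒ Q>K, reverse
Step 1:
                    A           D
  init         0.8278       1.181
  Δ            0.5649     -0.3766
  eq            1.393      0.8044
  solve Keq expr → x = -0.1883; check Q = 0.2395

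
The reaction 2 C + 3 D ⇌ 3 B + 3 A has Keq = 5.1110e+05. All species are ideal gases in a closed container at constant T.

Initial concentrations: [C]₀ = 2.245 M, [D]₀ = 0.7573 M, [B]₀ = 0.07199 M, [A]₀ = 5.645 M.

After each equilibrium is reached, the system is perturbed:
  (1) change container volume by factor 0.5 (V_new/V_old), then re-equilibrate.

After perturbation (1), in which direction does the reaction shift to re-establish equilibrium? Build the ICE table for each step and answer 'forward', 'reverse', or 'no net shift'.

Q₀ = 0.03066 vs Keq = 5.1110e+05 ⇒ Q<K, forward
Step 1:
                  C         D         B         A
  I           2.245    0.7573   0.07199     5.645
  C         -0.4763   -0.7145    0.7145    0.7145
  E           1.769   0.04278    0.7865      6.36
  solve Keq expr → x = 0.2382; check Q = 5.1110e+05
Then change container volume by factor 0.5 (V_new/V_old).
Step 2:
                  C         D         B         A
  I           3.537   0.08555     1.573     12.72
  C          0.0136    0.0204   -0.0204   -0.0204
  E           3.551    0.1059     1.553      12.7
  solve Keq expr → x = -0.006799; check Q = 5.1110e+05

Direction: reverse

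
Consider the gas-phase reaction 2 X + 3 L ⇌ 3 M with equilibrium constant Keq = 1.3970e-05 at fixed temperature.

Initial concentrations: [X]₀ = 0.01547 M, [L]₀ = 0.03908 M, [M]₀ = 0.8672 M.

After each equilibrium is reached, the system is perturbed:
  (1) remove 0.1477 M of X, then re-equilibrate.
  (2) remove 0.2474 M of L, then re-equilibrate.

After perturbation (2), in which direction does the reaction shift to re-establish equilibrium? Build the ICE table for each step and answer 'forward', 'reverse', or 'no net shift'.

Direction: reverse

Q₀ = 4.5658e+07 vs Keq = 1.3970e-05 ⇒ Q>K, reverse
Step 1:
                  X         L         M
  init      0.01547   0.03908    0.8672
  Δ          0.5681    0.8522   -0.8522
  eq         0.5836    0.8913   0.01499
  solve Keq expr → x = -0.2841; check Q = 1.3970e-05
Then remove 0.1477 M of X.
Step 2:
                  X         L         M
  init       0.4359    0.8913   0.01499
  Δ        0.001721  0.002582 -0.002582
  eq         0.4376    0.8939   0.01241
  solve Keq expr → x = -8.6060e-04; check Q = 1.3970e-05
Then remove 0.2474 M of L.
Step 3:
                  X         L         M
  init       0.4376    0.6465   0.01241
  Δ        0.002238  0.003357 -0.003357
  eq         0.4399    0.6498  0.009052
  solve Keq expr → x = -0.001119; check Q = 1.3970e-05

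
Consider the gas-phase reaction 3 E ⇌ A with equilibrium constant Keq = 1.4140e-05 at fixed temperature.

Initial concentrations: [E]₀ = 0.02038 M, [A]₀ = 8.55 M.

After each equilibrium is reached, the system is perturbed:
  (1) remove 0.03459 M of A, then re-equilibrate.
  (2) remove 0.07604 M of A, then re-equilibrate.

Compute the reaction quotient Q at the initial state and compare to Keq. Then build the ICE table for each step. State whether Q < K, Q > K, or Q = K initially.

Q₀ = 1.0101e+06; Q > K (proceeds reverse)

Q₀ = 1.0101e+06 vs Keq = 1.4140e-05 ⇒ Q>K, reverse
Step 1:
                   E          A
  I          0.02038       8.55
  C            24.99     -8.329
  E            25.01     0.2211
  solve Keq expr → x = -8.329; check Q = 1.4140e-05
Then remove 0.03459 M of A.
Step 2:
                   E          A
  I            25.01     0.1865
  C         -0.09615    0.03205
  E            24.91     0.2186
  solve Keq expr → x = 0.03205; check Q = 1.4140e-05
Then remove 0.07604 M of A.
Step 3:
                   E          A
  I            24.91     0.1425
  C          -0.2116    0.07052
  E             24.7     0.2131
  solve Keq expr → x = 0.07052; check Q = 1.4140e-05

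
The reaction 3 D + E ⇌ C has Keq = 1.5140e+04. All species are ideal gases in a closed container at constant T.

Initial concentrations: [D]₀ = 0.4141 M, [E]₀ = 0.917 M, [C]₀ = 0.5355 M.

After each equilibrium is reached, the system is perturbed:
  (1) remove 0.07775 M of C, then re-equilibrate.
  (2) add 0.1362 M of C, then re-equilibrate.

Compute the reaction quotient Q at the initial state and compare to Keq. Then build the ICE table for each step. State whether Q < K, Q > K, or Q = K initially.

Q₀ = 8.224 vs Keq = 1.5140e+04 ⇒ Q<K, forward
Step 1:
                   D          E          C
  init        0.4141      0.917     0.5355
  Δ           -0.376    -0.1253     0.1253
  eq         0.03806     0.7917     0.6608
  solve Keq expr → x = 0.1253; check Q = 1.5140e+04
Then remove 0.07775 M of C.
Step 2:
                   D          E          C
  init       0.03806     0.7917     0.5831
  Δ        -0.001537 -5.1226e-04 5.1226e-04
  eq         0.03652     0.7911     0.5836
  solve Keq expr → x = 5.1226e-04; check Q = 1.5140e+04
Then add 0.1362 M of C.
Step 3:
                   D          E          C
  init       0.03652     0.7911     0.7198
  Δ         0.002615 8.7164e-04 -8.7164e-04
  eq         0.03914      0.792     0.7189
  solve Keq expr → x = -8.7164e-04; check Q = 1.5140e+04

Q₀ = 8.224; Q < K (proceeds forward)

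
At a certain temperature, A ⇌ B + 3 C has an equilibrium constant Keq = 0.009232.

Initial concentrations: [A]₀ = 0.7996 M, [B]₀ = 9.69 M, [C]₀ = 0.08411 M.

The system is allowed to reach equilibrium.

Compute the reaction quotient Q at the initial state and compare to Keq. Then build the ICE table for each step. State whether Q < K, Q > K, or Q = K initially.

Q₀ = 0.007211; Q < K (proceeds forward)

Q₀ = 0.007211 vs Keq = 0.009232 ⇒ Q<K, forward
Step 1:
                    A           B           C
  I            0.7996        9.69     0.08411
  C         -0.002374    0.002374    0.007122
  E            0.7972       9.692     0.09123
  solve Keq expr → x = 0.002374; check Q = 0.009232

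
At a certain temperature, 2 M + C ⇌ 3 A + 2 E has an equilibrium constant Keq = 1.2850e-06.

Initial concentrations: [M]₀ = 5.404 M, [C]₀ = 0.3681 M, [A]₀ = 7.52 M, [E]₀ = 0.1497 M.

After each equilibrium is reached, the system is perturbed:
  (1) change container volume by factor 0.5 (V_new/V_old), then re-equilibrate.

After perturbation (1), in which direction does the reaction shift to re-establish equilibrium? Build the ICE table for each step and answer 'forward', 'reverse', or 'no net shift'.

Direction: reverse

Q₀ = 0.8865 vs Keq = 1.2850e-06 ⇒ Q>K, reverse
Step 1:
                   M          C          A          E
  init         5.404     0.3681       7.52     0.1497
  Δ           0.1495    0.07474    -0.2242    -0.1495
  eq           5.553     0.4428      7.296 2.1259e-04
  solve Keq expr → x = -0.07474; check Q = 1.2850e-06
Then change container volume by factor 0.5 (V_new/V_old).
Step 2:
                   M          C          A          E
  init         11.11     0.8857      14.59 4.2517e-04
  Δ       2.1256e-04 1.0628e-04 -3.1884e-04 -2.1256e-04
  eq           11.11     0.8858      14.59 2.1261e-04
  solve Keq expr → x = -1.0628e-04; check Q = 1.2850e-06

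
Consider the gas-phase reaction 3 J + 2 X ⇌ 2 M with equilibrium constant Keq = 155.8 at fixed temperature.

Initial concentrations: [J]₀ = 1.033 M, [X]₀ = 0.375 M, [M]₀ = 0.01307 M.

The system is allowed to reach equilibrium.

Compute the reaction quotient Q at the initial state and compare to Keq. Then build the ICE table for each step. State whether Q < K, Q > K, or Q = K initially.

Q₀ = 0.001102; Q < K (proceeds forward)

Q₀ = 0.001102 vs Keq = 155.8 ⇒ Q<K, forward
Step 1:
                  J         X         M
  I           1.033     0.375   0.01307
  C         -0.4698   -0.3132    0.3132
  E          0.5632   0.06183    0.3262
  solve Keq expr → x = 0.1566; check Q = 155.8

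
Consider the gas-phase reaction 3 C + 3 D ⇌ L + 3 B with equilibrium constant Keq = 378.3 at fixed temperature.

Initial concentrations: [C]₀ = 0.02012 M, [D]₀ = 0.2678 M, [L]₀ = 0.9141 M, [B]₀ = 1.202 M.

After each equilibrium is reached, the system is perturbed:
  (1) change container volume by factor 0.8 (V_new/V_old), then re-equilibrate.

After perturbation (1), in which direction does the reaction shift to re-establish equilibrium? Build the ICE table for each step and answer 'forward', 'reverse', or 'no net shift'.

Direction: forward

Q₀ = 1.0148e+07 vs Keq = 378.3 ⇒ Q>K, reverse
Step 1:
                  C         D         L         B
  I         0.02012    0.2678    0.9141     1.202
  C          0.2324    0.2324  -0.07747   -0.2324
  E          0.2525    0.5002    0.8366    0.9696
  solve Keq expr → x = -0.07747; check Q = 378.3
Then change container volume by factor 0.8 (V_new/V_old).
Step 2:
                  C         D         L         B
  I          0.3157    0.6253     1.046     1.212
  C         -0.0254   -0.0254  0.008465    0.0254
  E          0.2903    0.5999     1.054     1.237
  solve Keq expr → x = 0.008465; check Q = 378.3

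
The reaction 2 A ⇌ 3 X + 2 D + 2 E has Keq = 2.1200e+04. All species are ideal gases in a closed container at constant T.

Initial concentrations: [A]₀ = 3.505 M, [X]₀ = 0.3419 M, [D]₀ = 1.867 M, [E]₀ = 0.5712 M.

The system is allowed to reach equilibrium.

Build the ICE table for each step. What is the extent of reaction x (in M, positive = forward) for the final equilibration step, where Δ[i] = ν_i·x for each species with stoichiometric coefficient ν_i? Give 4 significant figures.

Q₀ = 0.0037 vs Keq = 2.1200e+04 ⇒ Q<K, forward
Step 1:
                    A           X           D           E
  Initial       3.505      0.3419       1.867      0.5712
  Change       -2.629       3.943       2.629       2.629
  Equil        0.8763       4.285       4.496         3.2
  solve Keq expr → x = 1.314; check Q = 2.1200e+04

x = 1.314 M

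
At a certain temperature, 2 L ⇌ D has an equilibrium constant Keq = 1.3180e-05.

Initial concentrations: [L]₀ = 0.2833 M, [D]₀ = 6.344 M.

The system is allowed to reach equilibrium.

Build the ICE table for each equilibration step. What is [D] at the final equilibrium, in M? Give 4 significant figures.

Q₀ = 79.04 vs Keq = 1.3180e-05 ⇒ Q>K, reverse
Step 1:
                   L          D
  I           0.2833      6.344
  C            12.68     -6.342
  E            12.97   0.002216
  solve Keq expr → x = -6.342; check Q = 1.3180e-05

[D]_eq = 0.002216 M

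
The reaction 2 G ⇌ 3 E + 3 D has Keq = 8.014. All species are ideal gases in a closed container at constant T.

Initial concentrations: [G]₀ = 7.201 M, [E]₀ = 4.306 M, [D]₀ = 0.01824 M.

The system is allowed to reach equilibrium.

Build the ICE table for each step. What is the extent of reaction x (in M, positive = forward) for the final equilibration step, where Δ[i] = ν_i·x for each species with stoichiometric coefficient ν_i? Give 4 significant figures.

x = 0.4088 M

Q₀ = 9.3435e-06 vs Keq = 8.014 ⇒ Q<K, forward
Step 1:
                    G           E           D
  init          7.201       4.306     0.01824
  Δ           -0.8176       1.226       1.226
  eq            6.383       5.532       1.245
  solve Keq expr → x = 0.4088; check Q = 8.014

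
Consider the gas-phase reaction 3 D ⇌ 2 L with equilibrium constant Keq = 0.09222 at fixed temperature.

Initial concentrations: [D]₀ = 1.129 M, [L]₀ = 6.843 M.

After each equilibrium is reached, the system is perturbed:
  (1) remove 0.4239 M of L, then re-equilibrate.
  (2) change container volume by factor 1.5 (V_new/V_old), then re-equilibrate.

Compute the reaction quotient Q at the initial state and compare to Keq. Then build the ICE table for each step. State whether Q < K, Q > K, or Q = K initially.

Q₀ = 32.54; Q > K (proceeds reverse)

Q₀ = 32.54 vs Keq = 0.09222 ⇒ Q>K, reverse
Step 1:
                   D          L
  Initial      1.129      6.843
  Change       4.378     -2.919
  Equil        5.507      3.924
  solve Keq expr → x = -1.459; check Q = 0.09222
Then remove 0.4239 M of L.
Step 2:
                   D          L
  Initial      5.507      3.501
  Change     -0.2459      0.164
  Equil        5.261      3.664
  solve Keq expr → x = 0.08198; check Q = 0.09222
Then change container volume by factor 1.5 (V_new/V_old).
Step 3:
                   D          L
  Initial      3.507      2.443
  Change      0.2916    -0.1944
  Equil        3.799      2.249
  solve Keq expr → x = -0.09721; check Q = 0.09222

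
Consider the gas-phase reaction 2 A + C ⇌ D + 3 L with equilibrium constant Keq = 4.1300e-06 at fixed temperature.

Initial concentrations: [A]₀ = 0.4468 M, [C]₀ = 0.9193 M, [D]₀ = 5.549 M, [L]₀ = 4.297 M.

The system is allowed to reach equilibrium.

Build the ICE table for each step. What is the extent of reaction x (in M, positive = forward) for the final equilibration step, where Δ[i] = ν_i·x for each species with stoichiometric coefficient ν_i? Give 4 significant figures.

x = -1.423 M

Q₀ = 2399 vs Keq = 4.1300e-06 ⇒ Q>K, reverse
Step 1:
                    A           C           D           L
  Initial      0.4468      0.9193       5.549       4.297
  Change        2.845       1.423      -1.423      -4.268
  Equil         3.292       2.342       4.126     0.02939
  solve Keq expr → x = -1.423; check Q = 4.1300e-06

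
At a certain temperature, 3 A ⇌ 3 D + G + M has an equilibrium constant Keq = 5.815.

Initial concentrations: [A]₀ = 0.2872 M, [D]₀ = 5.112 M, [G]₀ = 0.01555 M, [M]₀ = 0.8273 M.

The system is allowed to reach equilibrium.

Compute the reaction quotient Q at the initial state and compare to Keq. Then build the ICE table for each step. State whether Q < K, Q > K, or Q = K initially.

Q₀ = 72.55 vs Keq = 5.815 ⇒ Q>K, reverse
Step 1:
                    A           D           G           M
  Initial      0.2872       5.112     0.01555      0.8273
  Change      0.04085    -0.04085    -0.01362    -0.01362
  Equil         0.328       5.071    0.001935      0.8137
  solve Keq expr → x = -0.01362; check Q = 5.815

Q₀ = 72.55; Q > K (proceeds reverse)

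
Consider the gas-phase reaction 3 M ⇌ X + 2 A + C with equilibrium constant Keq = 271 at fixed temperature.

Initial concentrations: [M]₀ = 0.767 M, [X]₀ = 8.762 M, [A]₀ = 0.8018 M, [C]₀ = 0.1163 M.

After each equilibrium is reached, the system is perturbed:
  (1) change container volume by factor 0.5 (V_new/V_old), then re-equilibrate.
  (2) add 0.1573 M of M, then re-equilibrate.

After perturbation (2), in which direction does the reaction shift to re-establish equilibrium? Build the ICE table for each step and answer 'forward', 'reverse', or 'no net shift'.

Q₀ = 1.452 vs Keq = 271 ⇒ Q<K, forward
Step 1:
                    M           X           A           C
  Initial       0.767       8.762      0.8018      0.1163
  Change      -0.5321      0.1774      0.3547      0.1774
  Equil        0.2349       8.939       1.157      0.2937
  solve Keq expr → x = 0.1774; check Q = 271
Then change container volume by factor 0.5 (V_new/V_old).
Step 2:
                    M           X           A           C
  Initial      0.4698       17.88       2.313      0.5873
  Change      0.09929     -0.0331    -0.06619     -0.0331
  Equil         0.569       17.85       2.247      0.5543
  solve Keq expr → x = -0.0331; check Q = 271
Then add 0.1573 M of M.
Step 3:
                    M           X           A           C
  Initial      0.7263       17.85       2.247      0.5543
  Change      -0.1279     0.04264     0.08528     0.04264
  Equil        0.5984       17.89       2.332      0.5969
  solve Keq expr → x = 0.04264; check Q = 271

Direction: forward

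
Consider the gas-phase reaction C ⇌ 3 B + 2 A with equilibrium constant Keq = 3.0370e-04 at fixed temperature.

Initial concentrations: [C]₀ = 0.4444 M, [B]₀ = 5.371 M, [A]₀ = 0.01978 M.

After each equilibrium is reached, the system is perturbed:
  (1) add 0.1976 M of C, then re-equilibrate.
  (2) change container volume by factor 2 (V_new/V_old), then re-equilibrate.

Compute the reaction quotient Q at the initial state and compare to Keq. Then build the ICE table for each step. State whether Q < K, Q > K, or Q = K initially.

Q₀ = 0.1364 vs Keq = 3.0370e-04 ⇒ Q>K, reverse
Step 1:
                   C          B          A
  init        0.4444      5.371    0.01978
  Δ         0.009415   -0.02824   -0.01883
  eq          0.4538      5.343 9.5063e-04
  solve Keq expr → x = -0.009415; check Q = 3.0370e-04
Then add 0.1976 M of C.
Step 2:
                   C          B          A
  init        0.6514      5.343 9.5063e-04
  Δ       -9.4069e-05 2.8221e-04 1.8814e-04
  eq          0.6513      5.343   0.001139
  solve Keq expr → x = 9.4069e-05; check Q = 3.0370e-04
Then change container volume by factor 2 (V_new/V_old).
Step 3:
                   C          B          A
  init        0.3257      2.672 5.6939e-04
  Δ       -8.5096e-04   0.002553   0.001702
  eq          0.3248      2.674   0.002271
  solve Keq expr → x = 8.5096e-04; check Q = 3.0370e-04

Q₀ = 0.1364; Q > K (proceeds reverse)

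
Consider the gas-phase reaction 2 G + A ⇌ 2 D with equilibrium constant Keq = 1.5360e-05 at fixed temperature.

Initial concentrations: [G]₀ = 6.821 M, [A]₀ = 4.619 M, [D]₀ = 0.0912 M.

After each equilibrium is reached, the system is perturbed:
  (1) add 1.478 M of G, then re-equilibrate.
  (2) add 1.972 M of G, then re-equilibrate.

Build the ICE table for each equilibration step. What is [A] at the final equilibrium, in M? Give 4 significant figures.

[A]_eq = 4.621 M

Q₀ = 3.8703e-05 vs Keq = 1.5360e-05 ⇒ Q>K, reverse
Step 1:
                  G         A         D
  I           6.821     4.619    0.0912
  C         0.03336   0.01668  -0.03336
  E           6.854     4.636   0.05784
  solve Keq expr → x = -0.01668; check Q = 1.5360e-05
Then add 1.478 M of G.
Step 2:
                  G         A         D
  I           8.332     4.636   0.05784
  C        -0.01232 -0.006161   0.01232
  E            8.32      4.63   0.07016
  solve Keq expr → x = 0.006161; check Q = 1.5360e-05
Then add 1.972 M of G.
Step 3:
                  G         A         D
  I           10.29      4.63   0.07016
  C        -0.01641 -0.008207   0.01641
  E           10.28     4.621   0.08657
  solve Keq expr → x = 0.008207; check Q = 1.5360e-05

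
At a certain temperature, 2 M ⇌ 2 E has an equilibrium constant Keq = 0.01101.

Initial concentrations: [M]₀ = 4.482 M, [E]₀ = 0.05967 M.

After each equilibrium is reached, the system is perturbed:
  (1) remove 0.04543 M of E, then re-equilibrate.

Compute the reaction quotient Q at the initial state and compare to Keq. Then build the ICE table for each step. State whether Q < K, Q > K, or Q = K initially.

Q₀ = 1.7724e-04 vs Keq = 0.01101 ⇒ Q<K, forward
Step 1:
                    M           E
  Initial       4.482     0.05967
  Change      -0.3716      0.3716
  Equil          4.11      0.4313
  solve Keq expr → x = 0.1858; check Q = 0.01101
Then remove 0.04543 M of E.
Step 2:
                    M           E
  Initial        4.11      0.3859
  Change     -0.04112     0.04112
  Equil         4.069       0.427
  solve Keq expr → x = 0.02056; check Q = 0.01101

Q₀ = 1.7724e-04; Q < K (proceeds forward)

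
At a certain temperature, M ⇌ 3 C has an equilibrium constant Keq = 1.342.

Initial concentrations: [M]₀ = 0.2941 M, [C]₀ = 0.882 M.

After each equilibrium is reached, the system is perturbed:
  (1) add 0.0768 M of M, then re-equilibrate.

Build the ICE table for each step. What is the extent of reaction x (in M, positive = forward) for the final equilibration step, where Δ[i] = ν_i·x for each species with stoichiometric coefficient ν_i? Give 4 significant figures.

Q₀ = 2.333 vs Keq = 1.342 ⇒ Q>K, reverse
Step 1:
                  M         C
  init       0.2941     0.882
  Δ          0.0391   -0.1173
  eq         0.3332    0.7647
  solve Keq expr → x = -0.0391; check Q = 1.342
Then add 0.0768 M of M.
Step 2:
                  M         C
  init         0.41    0.7647
  Δ         -0.0149   0.04469
  eq         0.3951    0.8094
  solve Keq expr → x = 0.0149; check Q = 1.342

x = 0.0149 M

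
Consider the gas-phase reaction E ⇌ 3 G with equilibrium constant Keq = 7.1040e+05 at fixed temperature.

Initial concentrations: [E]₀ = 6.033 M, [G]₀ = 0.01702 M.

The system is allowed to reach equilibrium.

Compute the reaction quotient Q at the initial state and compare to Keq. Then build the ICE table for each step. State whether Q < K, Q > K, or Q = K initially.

Q₀ = 8.1723e-07 vs Keq = 7.1040e+05 ⇒ Q<K, forward
Step 1:
                   E          G
  Initial      6.033    0.01702
  Change      -6.025      18.07
  Equil     0.008335      18.09
  solve Keq expr → x = 6.025; check Q = 7.1040e+05

Q₀ = 8.1723e-07; Q < K (proceeds forward)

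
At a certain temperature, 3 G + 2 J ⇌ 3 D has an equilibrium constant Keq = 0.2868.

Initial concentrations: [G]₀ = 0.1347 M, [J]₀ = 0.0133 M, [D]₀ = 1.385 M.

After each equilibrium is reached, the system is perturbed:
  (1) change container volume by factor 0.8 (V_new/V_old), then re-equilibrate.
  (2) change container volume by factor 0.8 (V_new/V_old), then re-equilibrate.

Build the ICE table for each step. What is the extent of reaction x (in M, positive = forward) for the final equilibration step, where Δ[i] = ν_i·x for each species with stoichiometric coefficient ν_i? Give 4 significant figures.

x = 0.02134 M

Q₀ = 6.1453e+06 vs Keq = 0.2868 ⇒ Q>K, reverse
Step 1:
                   G          J          D
  init        0.1347     0.0133      1.385
  Δ           0.8959     0.5972    -0.8959
  eq           1.031     0.6105     0.4891
  solve Keq expr → x = -0.2986; check Q = 0.2868
Then change container volume by factor 0.8 (V_new/V_old).
Step 2:
                   G          J          D
  init         1.288     0.7632     0.6114
  Δ         -0.05027   -0.03351    0.05027
  eq           1.238     0.7297     0.6617
  solve Keq expr → x = 0.01676; check Q = 0.2868
Then change container volume by factor 0.8 (V_new/V_old).
Step 3:
                   G          J          D
  init         1.547     0.9121     0.8271
  Δ         -0.06402   -0.04268    0.06402
  eq           1.483     0.8694     0.8911
  solve Keq expr → x = 0.02134; check Q = 0.2868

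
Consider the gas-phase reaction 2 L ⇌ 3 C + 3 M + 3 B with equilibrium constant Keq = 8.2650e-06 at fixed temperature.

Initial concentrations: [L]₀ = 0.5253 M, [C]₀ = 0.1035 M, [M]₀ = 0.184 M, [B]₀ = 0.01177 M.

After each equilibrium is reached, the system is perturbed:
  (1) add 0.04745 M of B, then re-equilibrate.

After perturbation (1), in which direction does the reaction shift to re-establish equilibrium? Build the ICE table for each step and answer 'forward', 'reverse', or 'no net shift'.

Direction: reverse

Q₀ = 4.0812e-11 vs Keq = 8.2650e-06 ⇒ Q<K, forward
Step 1:
                   L          C          M          B
  Initial     0.5253     0.1035      0.184    0.01177
  Change    -0.09173     0.1376     0.1376     0.1376
  Equil       0.4336     0.2411     0.3216     0.1494
  solve Keq expr → x = 0.04587; check Q = 8.2650e-06
Then add 0.04745 M of B.
Step 2:
                   L          C          M          B
  Initial     0.4336     0.2411     0.3216     0.1968
  Change     0.01323   -0.01984   -0.01984   -0.01984
  Equil       0.4468     0.2213     0.3018      0.177
  solve Keq expr → x = -0.006614; check Q = 8.2650e-06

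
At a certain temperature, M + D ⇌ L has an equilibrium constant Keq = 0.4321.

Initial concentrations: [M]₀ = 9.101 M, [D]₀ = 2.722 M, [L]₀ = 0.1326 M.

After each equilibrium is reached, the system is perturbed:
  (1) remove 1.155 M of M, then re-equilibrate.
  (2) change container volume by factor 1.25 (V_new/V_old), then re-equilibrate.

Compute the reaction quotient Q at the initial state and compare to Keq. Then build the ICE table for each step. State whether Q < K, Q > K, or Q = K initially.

Q₀ = 0.005353 vs Keq = 0.4321 ⇒ Q<K, forward
Step 1:
                   M          D          L
  I            9.101      2.722     0.1326
  C           -2.019     -2.019      2.019
  E            7.082     0.7031      2.152
  solve Keq expr → x = 2.019; check Q = 0.4321
Then remove 1.155 M of M.
Step 2:
                   M          D          L
  I            5.927     0.7031      2.152
  C          0.08989    0.08989   -0.08989
  E            6.017      0.793      2.062
  solve Keq expr → x = -0.08989; check Q = 0.4321
Then change container volume by factor 1.25 (V_new/V_old).
Step 3:
                   M          D          L
  I            4.814     0.6344      1.649
  C          0.09713    0.09713   -0.09713
  E            4.911     0.7315      1.552
  solve Keq expr → x = -0.09713; check Q = 0.4321

Q₀ = 0.005353; Q < K (proceeds forward)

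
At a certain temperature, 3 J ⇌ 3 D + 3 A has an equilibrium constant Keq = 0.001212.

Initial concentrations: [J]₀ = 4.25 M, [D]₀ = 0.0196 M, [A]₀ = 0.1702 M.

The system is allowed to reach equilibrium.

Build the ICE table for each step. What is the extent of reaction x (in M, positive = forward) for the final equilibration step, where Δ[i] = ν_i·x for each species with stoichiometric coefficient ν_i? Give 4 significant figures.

Q₀ = 4.8359e-10 vs Keq = 0.001212 ⇒ Q<K, forward
Step 1:
                   J          D          A
  init          4.25     0.0196     0.1702
  Δ          -0.5386     0.5386     0.5386
  eq           3.711     0.5582     0.7088
  solve Keq expr → x = 0.1795; check Q = 0.001212

x = 0.1795 M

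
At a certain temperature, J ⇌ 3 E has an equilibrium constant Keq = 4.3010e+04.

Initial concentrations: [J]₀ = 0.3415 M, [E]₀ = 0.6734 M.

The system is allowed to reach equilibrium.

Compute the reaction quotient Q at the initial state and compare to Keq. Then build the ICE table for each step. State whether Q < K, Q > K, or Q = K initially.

Q₀ = 0.8942; Q < K (proceeds forward)

Q₀ = 0.8942 vs Keq = 4.3010e+04 ⇒ Q<K, forward
Step 1:
                   J          E
  init        0.3415     0.6734
  Δ          -0.3414      1.024
  eq      1.1374e-04      1.698
  solve Keq expr → x = 0.3414; check Q = 4.3010e+04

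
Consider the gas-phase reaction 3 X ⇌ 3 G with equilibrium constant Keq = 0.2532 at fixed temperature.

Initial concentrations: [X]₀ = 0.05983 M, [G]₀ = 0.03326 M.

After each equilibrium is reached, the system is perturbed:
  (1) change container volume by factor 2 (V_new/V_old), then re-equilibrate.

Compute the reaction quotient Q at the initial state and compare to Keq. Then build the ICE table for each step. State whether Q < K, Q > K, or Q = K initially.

Q₀ = 0.1718 vs Keq = 0.2532 ⇒ Q<K, forward
Step 1:
                  X         G
  I         0.05983   0.03326
  C       -0.002812  0.002812
  E         0.05702   0.03607
  solve Keq expr → x = 9.3727e-04; check Q = 0.2532
Then change container volume by factor 2 (V_new/V_old).
Step 2:
                  X         G
  I         0.02851   0.01804
  C               0         0
  E         0.02851   0.01804
  solve Keq expr → x = 0; check Q = 0.2532

Q₀ = 0.1718; Q < K (proceeds forward)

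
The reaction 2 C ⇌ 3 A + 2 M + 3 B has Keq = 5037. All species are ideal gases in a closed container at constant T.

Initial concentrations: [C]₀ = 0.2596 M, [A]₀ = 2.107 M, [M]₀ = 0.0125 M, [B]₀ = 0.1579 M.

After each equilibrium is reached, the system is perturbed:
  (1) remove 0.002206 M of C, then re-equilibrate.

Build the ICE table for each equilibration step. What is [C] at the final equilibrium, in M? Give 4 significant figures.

Q₀ = 8.5379e-05 vs Keq = 5037 ⇒ Q<K, forward
Step 1:
                  C         A         M         B
  I          0.2596     2.107    0.0125    0.1579
  C         -0.2538    0.3807    0.2538    0.3807
  E        0.005818     2.488    0.2663    0.5386
  solve Keq expr → x = 0.1269; check Q = 5037
Then remove 0.002206 M of C.
Step 2:
                  C         A         M         B
  I        0.003612     2.488    0.2663    0.5386
  C        0.002099 -0.003148 -0.002099 -0.003148
  E        0.005711     2.485    0.2642    0.5354
  solve Keq expr → x = -0.001049; check Q = 5037

[C]_eq = 0.005711 M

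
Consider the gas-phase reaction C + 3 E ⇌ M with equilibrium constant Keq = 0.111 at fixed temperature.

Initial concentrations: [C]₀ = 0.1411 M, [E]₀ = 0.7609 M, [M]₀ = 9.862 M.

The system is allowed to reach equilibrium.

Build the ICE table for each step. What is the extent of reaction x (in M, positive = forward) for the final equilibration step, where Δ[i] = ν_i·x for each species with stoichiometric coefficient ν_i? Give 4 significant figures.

Q₀ = 158.7 vs Keq = 0.111 ⇒ Q>K, reverse
Step 1:
                  C         E         M
  I          0.1411    0.7609     9.862
  C           1.084     3.251    -1.084
  E           1.225     4.012     8.778
  solve Keq expr → x = -1.084; check Q = 0.111

x = -1.084 M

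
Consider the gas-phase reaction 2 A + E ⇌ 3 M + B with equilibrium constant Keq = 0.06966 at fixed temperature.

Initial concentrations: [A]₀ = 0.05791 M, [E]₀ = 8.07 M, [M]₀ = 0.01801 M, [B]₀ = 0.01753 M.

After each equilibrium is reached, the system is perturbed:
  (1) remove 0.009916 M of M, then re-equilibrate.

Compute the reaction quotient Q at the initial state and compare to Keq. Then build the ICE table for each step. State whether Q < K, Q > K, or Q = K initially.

Q₀ = 3.7839e-06 vs Keq = 0.06966 ⇒ Q<K, forward
Step 1:
                    A           E           M           B
  Initial     0.05791        8.07     0.01801     0.01753
  Change     -0.05008    -0.02504     0.07512     0.02504
  Equil      0.007832       8.045     0.09313     0.04257
  solve Keq expr → x = 0.02504; check Q = 0.06966
Then remove 0.009916 M of M.
Step 2:
                    A           E           M           B
  Initial    0.007832       8.045     0.08321     0.04257
  Change  -9.9786e-04 -4.9893e-04    0.001497  4.9893e-04
  Equil      0.006835       8.044     0.08471     0.04307
  solve Keq expr → x = 4.9893e-04; check Q = 0.06966

Q₀ = 3.7839e-06; Q < K (proceeds forward)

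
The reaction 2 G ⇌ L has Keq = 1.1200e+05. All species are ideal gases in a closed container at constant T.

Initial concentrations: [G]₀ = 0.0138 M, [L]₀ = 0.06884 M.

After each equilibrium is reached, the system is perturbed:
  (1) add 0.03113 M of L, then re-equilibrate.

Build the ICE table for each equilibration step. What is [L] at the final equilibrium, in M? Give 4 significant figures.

Q₀ = 361.5 vs Keq = 1.1200e+05 ⇒ Q<K, forward
Step 1:
                  G         L
  Initial    0.0138   0.06884
  Change   -0.01298   0.00649
  Equil   8.2012e-04   0.07533
  solve Keq expr → x = 0.00649; check Q = 1.1200e+05
Then add 0.03113 M of L.
Step 2:
                  G         L
  Initial 8.2012e-04    0.1065
  Change  1.5449e-04 -7.7243e-05
  Equil   9.7460e-04    0.1064
  solve Keq expr → x = -7.7243e-05; check Q = 1.1200e+05

[L]_eq = 0.1064 M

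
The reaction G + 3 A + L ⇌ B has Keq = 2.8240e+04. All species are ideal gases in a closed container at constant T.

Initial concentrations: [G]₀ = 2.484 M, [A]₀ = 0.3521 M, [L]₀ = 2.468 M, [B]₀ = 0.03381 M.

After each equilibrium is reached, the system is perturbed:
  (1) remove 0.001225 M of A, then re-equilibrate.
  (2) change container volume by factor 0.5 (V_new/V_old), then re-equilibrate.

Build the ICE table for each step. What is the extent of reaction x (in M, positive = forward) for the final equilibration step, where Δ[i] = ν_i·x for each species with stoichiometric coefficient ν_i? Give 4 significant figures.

x = 0.00392 M

Q₀ = 0.1263 vs Keq = 2.8240e+04 ⇒ Q<K, forward
Step 1:
                   G          A          L          B
  I            2.484     0.3521      2.468    0.03381
  C          -0.1141    -0.3423    -0.1141     0.1141
  E             2.37   0.009792      2.354     0.1479
  solve Keq expr → x = 0.1141; check Q = 2.8240e+04
Then remove 0.001225 M of A.
Step 2:
                   G          A          L          B
  I             2.37   0.008567      2.354     0.1479
  C       4.0498e-04   0.001215 4.0498e-04 -4.0498e-04
  E             2.37   0.009782      2.354     0.1475
  solve Keq expr → x = -4.0498e-04; check Q = 2.8240e+04
Then change container volume by factor 0.5 (V_new/V_old).
Step 3:
                   G          A          L          B
  I            4.741    0.01956      4.709      0.295
  C         -0.00392   -0.01176   -0.00392    0.00392
  E            4.737   0.007803      4.705     0.2989
  solve Keq expr → x = 0.00392; check Q = 2.8240e+04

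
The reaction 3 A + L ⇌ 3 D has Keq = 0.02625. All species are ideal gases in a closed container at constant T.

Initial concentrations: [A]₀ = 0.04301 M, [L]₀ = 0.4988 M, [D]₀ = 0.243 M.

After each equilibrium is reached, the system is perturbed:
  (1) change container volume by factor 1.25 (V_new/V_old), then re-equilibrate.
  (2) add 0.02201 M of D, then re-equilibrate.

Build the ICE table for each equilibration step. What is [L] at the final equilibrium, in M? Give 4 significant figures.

[L]_eq = 0.4556 M

Q₀ = 361.6 vs Keq = 0.02625 ⇒ Q>K, reverse
Step 1:
                  A         L         D
  Initial   0.04301    0.4988     0.243
  Change     0.1867   0.06223   -0.1867
  Equil      0.2297     0.561    0.0563
  solve Keq expr → x = -0.06223; check Q = 0.02625
Then change container volume by factor 1.25 (V_new/V_old).
Step 2:
                  A         L         D
  Initial    0.1838    0.4488   0.04504
  Change   0.002608 8.6934e-04 -0.002608
  Equil      0.1864    0.4497   0.04244
  solve Keq expr → x = -8.6934e-04; check Q = 0.02625
Then add 0.02201 M of D.
Step 3:
                  A         L         D
  Initial    0.1864    0.4497   0.06445
  Change    0.01776  0.005921  -0.01776
  Equil      0.2041    0.4556   0.04668
  solve Keq expr → x = -0.005921; check Q = 0.02625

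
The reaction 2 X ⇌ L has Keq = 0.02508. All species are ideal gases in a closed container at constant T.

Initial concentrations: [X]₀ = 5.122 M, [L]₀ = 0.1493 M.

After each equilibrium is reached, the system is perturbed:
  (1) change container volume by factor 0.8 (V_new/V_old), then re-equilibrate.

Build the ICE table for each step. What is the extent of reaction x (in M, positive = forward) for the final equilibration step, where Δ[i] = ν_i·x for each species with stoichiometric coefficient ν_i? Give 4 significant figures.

x = 0.09968 M

Q₀ = 0.005691 vs Keq = 0.02508 ⇒ Q<K, forward
Step 1:
                   X          L
  init         5.122     0.1493
  Δ          -0.6877     0.3438
  eq           4.434     0.4931
  solve Keq expr → x = 0.3438; check Q = 0.02508
Then change container volume by factor 0.8 (V_new/V_old).
Step 2:
                   X          L
  init         5.543     0.6164
  Δ          -0.1994    0.09968
  eq           5.344     0.7161
  solve Keq expr → x = 0.09968; check Q = 0.02508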